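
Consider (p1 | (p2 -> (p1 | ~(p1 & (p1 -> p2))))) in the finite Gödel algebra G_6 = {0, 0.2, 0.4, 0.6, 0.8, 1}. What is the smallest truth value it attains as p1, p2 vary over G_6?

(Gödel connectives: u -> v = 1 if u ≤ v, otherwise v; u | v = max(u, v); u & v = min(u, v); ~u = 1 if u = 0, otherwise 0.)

0.20

The minimum is attained at p1 = 0.2, p2 = 0.4:
  (p1 -> p2): 0.2 ≤ 0.4, so result = 1
  (p1 & (p1 -> p2)) = min(0.2, 1) = 0.2
  ~(p1 & (p1 -> p2)): Gödel ¬ of 0.2 = 0 (operand ≠ 0)
  (p1 | ~(p1 & (p1 -> p2))) = max(0.2, 0) = 0.2
  (p2 -> (p1 | ~(p1 & (p1 -> p2)))): 0.4 > 0.2, so result = 0.2
  (p1 | (p2 -> (p1 | ~(p1 & (p1 -> p2))))) = max(0.2, 0.2) = 0.2
Checking all 36 assignments confirms none give a value below 0.20.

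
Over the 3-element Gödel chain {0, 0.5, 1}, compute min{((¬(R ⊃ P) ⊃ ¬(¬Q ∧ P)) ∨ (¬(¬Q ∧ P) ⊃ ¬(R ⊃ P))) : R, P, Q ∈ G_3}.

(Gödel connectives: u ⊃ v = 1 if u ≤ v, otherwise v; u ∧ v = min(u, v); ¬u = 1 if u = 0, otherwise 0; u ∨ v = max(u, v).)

Every assignment gives 1. For instance at R = 0, P = 0, Q = 0:
  (R ⊃ P): 0 ≤ 0, so result = 1
  ¬(R ⊃ P): Gödel ¬ of 1 = 0 (operand ≠ 0)
  ¬Q: Gödel ¬ of 0 = 1 (operand is 0)
  (¬Q ∧ P) = min(1, 0) = 0
  ¬(¬Q ∧ P): Gödel ¬ of 0 = 1 (operand is 0)
  (¬(R ⊃ P) ⊃ ¬(¬Q ∧ P)): 0 ≤ 1, so result = 1
  ¬Q: Gödel ¬ of 0 = 1 (operand is 0)
  (¬Q ∧ P) = min(1, 0) = 0
  ¬(¬Q ∧ P): Gödel ¬ of 0 = 1 (operand is 0)
  (R ⊃ P): 0 ≤ 0, so result = 1
  ¬(R ⊃ P): Gödel ¬ of 1 = 0 (operand ≠ 0)
  (¬(¬Q ∧ P) ⊃ ¬(R ⊃ P)): 1 > 0, so result = 0
  ((¬(R ⊃ P) ⊃ ¬(¬Q ∧ P)) ∨ (¬(¬Q ∧ P) ⊃ ¬(R ⊃ P))) = max(1, 0) = 1
All 27 assignments give value 1 — the formula is a G_3-tautology.

1.00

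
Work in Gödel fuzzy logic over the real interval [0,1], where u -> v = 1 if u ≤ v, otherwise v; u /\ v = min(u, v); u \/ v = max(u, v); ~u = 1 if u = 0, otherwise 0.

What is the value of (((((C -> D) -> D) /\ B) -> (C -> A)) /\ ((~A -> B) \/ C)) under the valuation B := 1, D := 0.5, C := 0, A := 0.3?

1.00

(C -> D): 0 ≤ 0.5, so result = 1
((C -> D) -> D): 1 > 0.5, so result = 0.5
(((C -> D) -> D) /\ B) = min(0.5, 1) = 0.5
(C -> A): 0 ≤ 0.3, so result = 1
((((C -> D) -> D) /\ B) -> (C -> A)): 0.5 ≤ 1, so result = 1
~A: Gödel ¬ of 0.3 = 0 (operand ≠ 0)
(~A -> B): 0 ≤ 1, so result = 1
((~A -> B) \/ C) = max(1, 0) = 1
(((((C -> D) -> D) /\ B) -> (C -> A)) /\ ((~A -> B) \/ C)) = min(1, 1) = 1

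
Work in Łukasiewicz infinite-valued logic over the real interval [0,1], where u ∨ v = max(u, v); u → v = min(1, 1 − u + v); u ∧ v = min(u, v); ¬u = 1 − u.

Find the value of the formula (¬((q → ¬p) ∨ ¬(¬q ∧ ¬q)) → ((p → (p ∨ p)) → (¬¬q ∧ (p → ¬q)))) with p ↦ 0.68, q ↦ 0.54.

1.00

¬p: Łukasiewicz ¬ gives 1 − 0.68 = 0.32
(q → ¬p): min(1, 1 − 0.54 + 0.32) = 0.78
¬q: Łukasiewicz ¬ gives 1 − 0.54 = 0.46
¬q: Łukasiewicz ¬ gives 1 − 0.54 = 0.46
(¬q ∧ ¬q) = min(0.46, 0.46) = 0.46
¬(¬q ∧ ¬q): Łukasiewicz ¬ gives 1 − 0.46 = 0.54
((q → ¬p) ∨ ¬(¬q ∧ ¬q)) = max(0.78, 0.54) = 0.78
¬((q → ¬p) ∨ ¬(¬q ∧ ¬q)): Łukasiewicz ¬ gives 1 − 0.78 = 0.22
(p ∨ p) = max(0.68, 0.68) = 0.68
(p → (p ∨ p)): min(1, 1 − 0.68 + 0.68) = 1
¬q: Łukasiewicz ¬ gives 1 − 0.54 = 0.46
¬¬q: Łukasiewicz ¬ gives 1 − 0.46 = 0.54
¬q: Łukasiewicz ¬ gives 1 − 0.54 = 0.46
(p → ¬q): min(1, 1 − 0.68 + 0.46) = 0.78
(¬¬q ∧ (p → ¬q)) = min(0.54, 0.78) = 0.54
((p → (p ∨ p)) → (¬¬q ∧ (p → ¬q))): min(1, 1 − 1 + 0.54) = 0.54
(¬((q → ¬p) ∨ ¬(¬q ∧ ¬q)) → ((p → (p ∨ p)) → (¬¬q ∧ (p → ¬q)))): min(1, 1 − 0.22 + 0.54) = 1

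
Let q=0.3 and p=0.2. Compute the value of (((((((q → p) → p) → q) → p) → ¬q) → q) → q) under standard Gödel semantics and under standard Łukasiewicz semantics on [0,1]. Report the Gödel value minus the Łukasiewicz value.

-0.70

Gödel evaluation:
  (q → p): 0.3 > 0.2, so result = 0.2
  ((q → p) → p): 0.2 ≤ 0.2, so result = 1
  (((q → p) → p) → q): 1 > 0.3, so result = 0.3
  ((((q → p) → p) → q) → p): 0.3 > 0.2, so result = 0.2
  ¬q: Gödel ¬ of 0.3 = 0 (operand ≠ 0)
  (((((q → p) → p) → q) → p) → ¬q): 0.2 > 0, so result = 0
  ((((((q → p) → p) → q) → p) → ¬q) → q): 0 ≤ 0.3, so result = 1
  (((((((q → p) → p) → q) → p) → ¬q) → q) → q): 1 > 0.3, so result = 0.3
  Gödel value = 0.3
Łukasiewicz evaluation:
  (q → p): min(1, 1 − 0.3 + 0.2) = 0.9
  ((q → p) → p): min(1, 1 − 0.9 + 0.2) = 0.3
  (((q → p) → p) → q): min(1, 1 − 0.3 + 0.3) = 1
  ((((q → p) → p) → q) → p): min(1, 1 − 1 + 0.2) = 0.2
  ¬q: Łukasiewicz ¬ gives 1 − 0.3 = 0.7
  (((((q → p) → p) → q) → p) → ¬q): min(1, 1 − 0.2 + 0.7) = 1
  ((((((q → p) → p) → q) → p) → ¬q) → q): min(1, 1 − 1 + 0.3) = 0.3
  (((((((q → p) → p) → q) → p) → ¬q) → q) → q): min(1, 1 − 0.3 + 0.3) = 1
  Łukasiewicz value = 1
Difference: 0.3 − 1 = -0.70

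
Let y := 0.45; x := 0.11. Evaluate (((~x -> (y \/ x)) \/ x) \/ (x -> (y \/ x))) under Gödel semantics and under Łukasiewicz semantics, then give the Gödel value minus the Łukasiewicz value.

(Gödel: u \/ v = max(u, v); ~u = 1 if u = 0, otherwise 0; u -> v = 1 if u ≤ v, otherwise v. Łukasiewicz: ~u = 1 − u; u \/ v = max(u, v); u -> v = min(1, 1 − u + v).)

Gödel evaluation:
  ~x: Gödel ¬ of 0.11 = 0 (operand ≠ 0)
  (y \/ x) = max(0.45, 0.11) = 0.45
  (~x -> (y \/ x)): 0 ≤ 0.45, so result = 1
  ((~x -> (y \/ x)) \/ x) = max(1, 0.11) = 1
  (y \/ x) = max(0.45, 0.11) = 0.45
  (x -> (y \/ x)): 0.11 ≤ 0.45, so result = 1
  (((~x -> (y \/ x)) \/ x) \/ (x -> (y \/ x))) = max(1, 1) = 1
  Gödel value = 1
Łukasiewicz evaluation:
  ~x: Łukasiewicz ¬ gives 1 − 0.11 = 0.89
  (y \/ x) = max(0.45, 0.11) = 0.45
  (~x -> (y \/ x)): min(1, 1 − 0.89 + 0.45) = 0.56
  ((~x -> (y \/ x)) \/ x) = max(0.56, 0.11) = 0.56
  (y \/ x) = max(0.45, 0.11) = 0.45
  (x -> (y \/ x)): min(1, 1 − 0.11 + 0.45) = 1
  (((~x -> (y \/ x)) \/ x) \/ (x -> (y \/ x))) = max(0.56, 1) = 1
  Łukasiewicz value = 1
Difference: 1 − 1 = 0.00

0.00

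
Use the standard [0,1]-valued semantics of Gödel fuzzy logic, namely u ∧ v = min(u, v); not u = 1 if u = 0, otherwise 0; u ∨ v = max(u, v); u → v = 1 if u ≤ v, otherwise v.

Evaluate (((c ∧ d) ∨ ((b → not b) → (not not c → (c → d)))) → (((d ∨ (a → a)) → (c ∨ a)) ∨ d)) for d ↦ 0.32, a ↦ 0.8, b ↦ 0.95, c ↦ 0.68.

(c ∧ d) = min(0.68, 0.32) = 0.32
not b: Gödel ¬ of 0.95 = 0 (operand ≠ 0)
(b → not b): 0.95 > 0, so result = 0
not c: Gödel ¬ of 0.68 = 0 (operand ≠ 0)
not not c: Gödel ¬ of 0 = 1 (operand is 0)
(c → d): 0.68 > 0.32, so result = 0.32
(not not c → (c → d)): 1 > 0.32, so result = 0.32
((b → not b) → (not not c → (c → d))): 0 ≤ 0.32, so result = 1
((c ∧ d) ∨ ((b → not b) → (not not c → (c → d)))) = max(0.32, 1) = 1
(a → a): 0.8 ≤ 0.8, so result = 1
(d ∨ (a → a)) = max(0.32, 1) = 1
(c ∨ a) = max(0.68, 0.8) = 0.8
((d ∨ (a → a)) → (c ∨ a)): 1 > 0.8, so result = 0.8
(((d ∨ (a → a)) → (c ∨ a)) ∨ d) = max(0.8, 0.32) = 0.8
(((c ∧ d) ∨ ((b → not b) → (not not c → (c → d)))) → (((d ∨ (a → a)) → (c ∨ a)) ∨ d)): 1 > 0.8, so result = 0.8

0.80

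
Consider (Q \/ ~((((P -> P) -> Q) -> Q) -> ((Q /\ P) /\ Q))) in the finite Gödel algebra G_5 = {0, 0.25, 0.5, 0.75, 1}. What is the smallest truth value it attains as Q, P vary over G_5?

The minimum is attained at Q = 0.25, P = 0.25:
  (P -> P): 0.25 ≤ 0.25, so result = 1
  ((P -> P) -> Q): 1 > 0.25, so result = 0.25
  (((P -> P) -> Q) -> Q): 0.25 ≤ 0.25, so result = 1
  (Q /\ P) = min(0.25, 0.25) = 0.25
  ((Q /\ P) /\ Q) = min(0.25, 0.25) = 0.25
  ((((P -> P) -> Q) -> Q) -> ((Q /\ P) /\ Q)): 1 > 0.25, so result = 0.25
  ~((((P -> P) -> Q) -> Q) -> ((Q /\ P) /\ Q)): Gödel ¬ of 0.25 = 0 (operand ≠ 0)
  (Q \/ ~((((P -> P) -> Q) -> Q) -> ((Q /\ P) /\ Q))) = max(0.25, 0) = 0.25
Checking all 25 assignments confirms none give a value below 0.25.

0.25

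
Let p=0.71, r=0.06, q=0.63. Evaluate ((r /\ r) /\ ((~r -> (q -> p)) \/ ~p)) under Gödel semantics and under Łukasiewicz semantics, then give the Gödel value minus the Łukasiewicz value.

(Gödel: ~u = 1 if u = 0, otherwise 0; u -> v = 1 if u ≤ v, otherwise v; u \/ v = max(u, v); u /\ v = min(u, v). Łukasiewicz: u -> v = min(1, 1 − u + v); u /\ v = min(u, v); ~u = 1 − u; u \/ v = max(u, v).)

Gödel evaluation:
  (r /\ r) = min(0.06, 0.06) = 0.06
  ~r: Gödel ¬ of 0.06 = 0 (operand ≠ 0)
  (q -> p): 0.63 ≤ 0.71, so result = 1
  (~r -> (q -> p)): 0 ≤ 1, so result = 1
  ~p: Gödel ¬ of 0.71 = 0 (operand ≠ 0)
  ((~r -> (q -> p)) \/ ~p) = max(1, 0) = 1
  ((r /\ r) /\ ((~r -> (q -> p)) \/ ~p)) = min(0.06, 1) = 0.06
  Gödel value = 0.06
Łukasiewicz evaluation:
  (r /\ r) = min(0.06, 0.06) = 0.06
  ~r: Łukasiewicz ¬ gives 1 − 0.06 = 0.94
  (q -> p): min(1, 1 − 0.63 + 0.71) = 1
  (~r -> (q -> p)): min(1, 1 − 0.94 + 1) = 1
  ~p: Łukasiewicz ¬ gives 1 − 0.71 = 0.29
  ((~r -> (q -> p)) \/ ~p) = max(1, 0.29) = 1
  ((r /\ r) /\ ((~r -> (q -> p)) \/ ~p)) = min(0.06, 1) = 0.06
  Łukasiewicz value = 0.06
Difference: 0.06 − 0.06 = 0.00

0.00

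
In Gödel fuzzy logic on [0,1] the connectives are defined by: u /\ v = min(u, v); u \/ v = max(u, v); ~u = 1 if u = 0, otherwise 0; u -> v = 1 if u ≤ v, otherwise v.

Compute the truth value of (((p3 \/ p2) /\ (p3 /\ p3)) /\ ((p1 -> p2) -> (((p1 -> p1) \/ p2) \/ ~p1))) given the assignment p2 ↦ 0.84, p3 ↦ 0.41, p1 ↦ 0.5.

0.41

(p3 \/ p2) = max(0.41, 0.84) = 0.84
(p3 /\ p3) = min(0.41, 0.41) = 0.41
((p3 \/ p2) /\ (p3 /\ p3)) = min(0.84, 0.41) = 0.41
(p1 -> p2): 0.5 ≤ 0.84, so result = 1
(p1 -> p1): 0.5 ≤ 0.5, so result = 1
((p1 -> p1) \/ p2) = max(1, 0.84) = 1
~p1: Gödel ¬ of 0.5 = 0 (operand ≠ 0)
(((p1 -> p1) \/ p2) \/ ~p1) = max(1, 0) = 1
((p1 -> p2) -> (((p1 -> p1) \/ p2) \/ ~p1)): 1 ≤ 1, so result = 1
(((p3 \/ p2) /\ (p3 /\ p3)) /\ ((p1 -> p2) -> (((p1 -> p1) \/ p2) \/ ~p1))) = min(0.41, 1) = 0.41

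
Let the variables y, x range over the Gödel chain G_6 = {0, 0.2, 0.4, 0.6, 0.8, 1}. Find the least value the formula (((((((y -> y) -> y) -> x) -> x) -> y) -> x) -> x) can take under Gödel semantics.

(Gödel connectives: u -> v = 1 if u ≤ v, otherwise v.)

The minimum is attained at y = 0, x = 0.2:
  (y -> y): 0 ≤ 0, so result = 1
  ((y -> y) -> y): 1 > 0, so result = 0
  (((y -> y) -> y) -> x): 0 ≤ 0.2, so result = 1
  ((((y -> y) -> y) -> x) -> x): 1 > 0.2, so result = 0.2
  (((((y -> y) -> y) -> x) -> x) -> y): 0.2 > 0, so result = 0
  ((((((y -> y) -> y) -> x) -> x) -> y) -> x): 0 ≤ 0.2, so result = 1
  (((((((y -> y) -> y) -> x) -> x) -> y) -> x) -> x): 1 > 0.2, so result = 0.2
Checking all 36 assignments confirms none give a value below 0.20.

0.20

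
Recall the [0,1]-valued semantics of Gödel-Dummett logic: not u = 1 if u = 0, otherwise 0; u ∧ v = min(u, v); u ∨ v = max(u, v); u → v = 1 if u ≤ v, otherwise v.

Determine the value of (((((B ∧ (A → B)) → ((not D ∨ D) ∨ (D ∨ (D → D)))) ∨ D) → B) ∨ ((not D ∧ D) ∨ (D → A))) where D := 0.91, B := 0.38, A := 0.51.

(A → B): 0.51 > 0.38, so result = 0.38
(B ∧ (A → B)) = min(0.38, 0.38) = 0.38
not D: Gödel ¬ of 0.91 = 0 (operand ≠ 0)
(not D ∨ D) = max(0, 0.91) = 0.91
(D → D): 0.91 ≤ 0.91, so result = 1
(D ∨ (D → D)) = max(0.91, 1) = 1
((not D ∨ D) ∨ (D ∨ (D → D))) = max(0.91, 1) = 1
((B ∧ (A → B)) → ((not D ∨ D) ∨ (D ∨ (D → D)))): 0.38 ≤ 1, so result = 1
(((B ∧ (A → B)) → ((not D ∨ D) ∨ (D ∨ (D → D)))) ∨ D) = max(1, 0.91) = 1
((((B ∧ (A → B)) → ((not D ∨ D) ∨ (D ∨ (D → D)))) ∨ D) → B): 1 > 0.38, so result = 0.38
not D: Gödel ¬ of 0.91 = 0 (operand ≠ 0)
(not D ∧ D) = min(0, 0.91) = 0
(D → A): 0.91 > 0.51, so result = 0.51
((not D ∧ D) ∨ (D → A)) = max(0, 0.51) = 0.51
(((((B ∧ (A → B)) → ((not D ∨ D) ∨ (D ∨ (D → D)))) ∨ D) → B) ∨ ((not D ∧ D) ∨ (D → A))) = max(0.38, 0.51) = 0.51

0.51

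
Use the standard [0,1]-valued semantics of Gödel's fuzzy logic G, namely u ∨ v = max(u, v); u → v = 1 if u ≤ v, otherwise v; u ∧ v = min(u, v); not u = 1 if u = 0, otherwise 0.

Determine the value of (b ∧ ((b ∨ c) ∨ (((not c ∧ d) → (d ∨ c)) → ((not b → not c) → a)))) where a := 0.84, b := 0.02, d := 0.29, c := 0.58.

(b ∨ c) = max(0.02, 0.58) = 0.58
not c: Gödel ¬ of 0.58 = 0 (operand ≠ 0)
(not c ∧ d) = min(0, 0.29) = 0
(d ∨ c) = max(0.29, 0.58) = 0.58
((not c ∧ d) → (d ∨ c)): 0 ≤ 0.58, so result = 1
not b: Gödel ¬ of 0.02 = 0 (operand ≠ 0)
not c: Gödel ¬ of 0.58 = 0 (operand ≠ 0)
(not b → not c): 0 ≤ 0, so result = 1
((not b → not c) → a): 1 > 0.84, so result = 0.84
(((not c ∧ d) → (d ∨ c)) → ((not b → not c) → a)): 1 > 0.84, so result = 0.84
((b ∨ c) ∨ (((not c ∧ d) → (d ∨ c)) → ((not b → not c) → a))) = max(0.58, 0.84) = 0.84
(b ∧ ((b ∨ c) ∨ (((not c ∧ d) → (d ∨ c)) → ((not b → not c) → a)))) = min(0.02, 0.84) = 0.02

0.02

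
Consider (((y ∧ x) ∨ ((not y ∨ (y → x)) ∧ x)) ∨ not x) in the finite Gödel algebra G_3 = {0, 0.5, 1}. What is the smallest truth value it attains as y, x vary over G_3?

0.50

The minimum is attained at y = 0, x = 0.5:
  (y ∧ x) = min(0, 0.5) = 0
  not y: Gödel ¬ of 0 = 1 (operand is 0)
  (y → x): 0 ≤ 0.5, so result = 1
  (not y ∨ (y → x)) = max(1, 1) = 1
  ((not y ∨ (y → x)) ∧ x) = min(1, 0.5) = 0.5
  ((y ∧ x) ∨ ((not y ∨ (y → x)) ∧ x)) = max(0, 0.5) = 0.5
  not x: Gödel ¬ of 0.5 = 0 (operand ≠ 0)
  (((y ∧ x) ∨ ((not y ∨ (y → x)) ∧ x)) ∨ not x) = max(0.5, 0) = 0.5
Checking all 9 assignments confirms none give a value below 0.50.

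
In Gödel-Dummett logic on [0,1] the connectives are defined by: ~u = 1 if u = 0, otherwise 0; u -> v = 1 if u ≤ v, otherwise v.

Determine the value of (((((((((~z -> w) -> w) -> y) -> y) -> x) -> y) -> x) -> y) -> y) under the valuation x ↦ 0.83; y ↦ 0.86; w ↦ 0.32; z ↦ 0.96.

0.86

~z: Gödel ¬ of 0.96 = 0 (operand ≠ 0)
(~z -> w): 0 ≤ 0.32, so result = 1
((~z -> w) -> w): 1 > 0.32, so result = 0.32
(((~z -> w) -> w) -> y): 0.32 ≤ 0.86, so result = 1
((((~z -> w) -> w) -> y) -> y): 1 > 0.86, so result = 0.86
(((((~z -> w) -> w) -> y) -> y) -> x): 0.86 > 0.83, so result = 0.83
((((((~z -> w) -> w) -> y) -> y) -> x) -> y): 0.83 ≤ 0.86, so result = 1
(((((((~z -> w) -> w) -> y) -> y) -> x) -> y) -> x): 1 > 0.83, so result = 0.83
((((((((~z -> w) -> w) -> y) -> y) -> x) -> y) -> x) -> y): 0.83 ≤ 0.86, so result = 1
(((((((((~z -> w) -> w) -> y) -> y) -> x) -> y) -> x) -> y) -> y): 1 > 0.86, so result = 0.86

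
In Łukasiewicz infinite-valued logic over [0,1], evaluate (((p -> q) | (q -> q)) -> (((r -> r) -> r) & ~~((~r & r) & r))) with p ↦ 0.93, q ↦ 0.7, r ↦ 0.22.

0.22

(p -> q): min(1, 1 − 0.93 + 0.7) = 0.77
(q -> q): min(1, 1 − 0.7 + 0.7) = 1
((p -> q) | (q -> q)) = max(0.77, 1) = 1
(r -> r): min(1, 1 − 0.22 + 0.22) = 1
((r -> r) -> r): min(1, 1 − 1 + 0.22) = 0.22
~r: Łukasiewicz ¬ gives 1 − 0.22 = 0.78
(~r & r) = min(0.78, 0.22) = 0.22
((~r & r) & r) = min(0.22, 0.22) = 0.22
~((~r & r) & r): Łukasiewicz ¬ gives 1 − 0.22 = 0.78
~~((~r & r) & r): Łukasiewicz ¬ gives 1 − 0.78 = 0.22
(((r -> r) -> r) & ~~((~r & r) & r)) = min(0.22, 0.22) = 0.22
(((p -> q) | (q -> q)) -> (((r -> r) -> r) & ~~((~r & r) & r))): min(1, 1 − 1 + 0.22) = 0.22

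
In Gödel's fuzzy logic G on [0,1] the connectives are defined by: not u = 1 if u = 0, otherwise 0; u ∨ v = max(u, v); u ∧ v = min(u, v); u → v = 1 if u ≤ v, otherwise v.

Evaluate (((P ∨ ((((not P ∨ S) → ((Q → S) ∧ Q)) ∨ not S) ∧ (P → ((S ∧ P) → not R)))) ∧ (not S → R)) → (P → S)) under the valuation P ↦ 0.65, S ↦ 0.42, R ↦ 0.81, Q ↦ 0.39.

not P: Gödel ¬ of 0.65 = 0 (operand ≠ 0)
(not P ∨ S) = max(0, 0.42) = 0.42
(Q → S): 0.39 ≤ 0.42, so result = 1
((Q → S) ∧ Q) = min(1, 0.39) = 0.39
((not P ∨ S) → ((Q → S) ∧ Q)): 0.42 > 0.39, so result = 0.39
not S: Gödel ¬ of 0.42 = 0 (operand ≠ 0)
(((not P ∨ S) → ((Q → S) ∧ Q)) ∨ not S) = max(0.39, 0) = 0.39
(S ∧ P) = min(0.42, 0.65) = 0.42
not R: Gödel ¬ of 0.81 = 0 (operand ≠ 0)
((S ∧ P) → not R): 0.42 > 0, so result = 0
(P → ((S ∧ P) → not R)): 0.65 > 0, so result = 0
((((not P ∨ S) → ((Q → S) ∧ Q)) ∨ not S) ∧ (P → ((S ∧ P) → not R))) = min(0.39, 0) = 0
(P ∨ ((((not P ∨ S) → ((Q → S) ∧ Q)) ∨ not S) ∧ (P → ((S ∧ P) → not R)))) = max(0.65, 0) = 0.65
not S: Gödel ¬ of 0.42 = 0 (operand ≠ 0)
(not S → R): 0 ≤ 0.81, so result = 1
((P ∨ ((((not P ∨ S) → ((Q → S) ∧ Q)) ∨ not S) ∧ (P → ((S ∧ P) → not R)))) ∧ (not S → R)) = min(0.65, 1) = 0.65
(P → S): 0.65 > 0.42, so result = 0.42
(((P ∨ ((((not P ∨ S) → ((Q → S) ∧ Q)) ∨ not S) ∧ (P → ((S ∧ P) → not R)))) ∧ (not S → R)) → (P → S)): 0.65 > 0.42, so result = 0.42

0.42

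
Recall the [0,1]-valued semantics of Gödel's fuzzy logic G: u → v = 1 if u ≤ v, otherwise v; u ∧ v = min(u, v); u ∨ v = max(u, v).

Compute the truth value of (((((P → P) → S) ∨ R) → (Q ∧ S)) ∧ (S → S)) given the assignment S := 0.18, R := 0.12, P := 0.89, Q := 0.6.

1.00

(P → P): 0.89 ≤ 0.89, so result = 1
((P → P) → S): 1 > 0.18, so result = 0.18
(((P → P) → S) ∨ R) = max(0.18, 0.12) = 0.18
(Q ∧ S) = min(0.6, 0.18) = 0.18
((((P → P) → S) ∨ R) → (Q ∧ S)): 0.18 ≤ 0.18, so result = 1
(S → S): 0.18 ≤ 0.18, so result = 1
(((((P → P) → S) ∨ R) → (Q ∧ S)) ∧ (S → S)) = min(1, 1) = 1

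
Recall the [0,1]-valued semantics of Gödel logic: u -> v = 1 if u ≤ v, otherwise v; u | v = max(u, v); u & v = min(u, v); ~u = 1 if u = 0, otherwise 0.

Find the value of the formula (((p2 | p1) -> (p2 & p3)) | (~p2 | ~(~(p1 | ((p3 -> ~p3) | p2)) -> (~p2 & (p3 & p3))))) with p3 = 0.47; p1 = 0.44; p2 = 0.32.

0.32

(p2 | p1) = max(0.32, 0.44) = 0.44
(p2 & p3) = min(0.32, 0.47) = 0.32
((p2 | p1) -> (p2 & p3)): 0.44 > 0.32, so result = 0.32
~p2: Gödel ¬ of 0.32 = 0 (operand ≠ 0)
~p3: Gödel ¬ of 0.47 = 0 (operand ≠ 0)
(p3 -> ~p3): 0.47 > 0, so result = 0
((p3 -> ~p3) | p2) = max(0, 0.32) = 0.32
(p1 | ((p3 -> ~p3) | p2)) = max(0.44, 0.32) = 0.44
~(p1 | ((p3 -> ~p3) | p2)): Gödel ¬ of 0.44 = 0 (operand ≠ 0)
~p2: Gödel ¬ of 0.32 = 0 (operand ≠ 0)
(p3 & p3) = min(0.47, 0.47) = 0.47
(~p2 & (p3 & p3)) = min(0, 0.47) = 0
(~(p1 | ((p3 -> ~p3) | p2)) -> (~p2 & (p3 & p3))): 0 ≤ 0, so result = 1
~(~(p1 | ((p3 -> ~p3) | p2)) -> (~p2 & (p3 & p3))): Gödel ¬ of 1 = 0 (operand ≠ 0)
(~p2 | ~(~(p1 | ((p3 -> ~p3) | p2)) -> (~p2 & (p3 & p3)))) = max(0, 0) = 0
(((p2 | p1) -> (p2 & p3)) | (~p2 | ~(~(p1 | ((p3 -> ~p3) | p2)) -> (~p2 & (p3 & p3))))) = max(0.32, 0) = 0.32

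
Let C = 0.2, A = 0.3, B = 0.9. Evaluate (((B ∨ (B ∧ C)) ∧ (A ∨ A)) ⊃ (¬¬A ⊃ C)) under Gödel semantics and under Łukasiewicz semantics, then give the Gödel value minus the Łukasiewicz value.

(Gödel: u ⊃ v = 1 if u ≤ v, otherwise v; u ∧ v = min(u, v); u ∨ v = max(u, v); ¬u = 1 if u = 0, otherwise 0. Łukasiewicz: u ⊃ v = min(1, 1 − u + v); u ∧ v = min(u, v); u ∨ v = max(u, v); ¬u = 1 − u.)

Gödel evaluation:
  (B ∧ C) = min(0.9, 0.2) = 0.2
  (B ∨ (B ∧ C)) = max(0.9, 0.2) = 0.9
  (A ∨ A) = max(0.3, 0.3) = 0.3
  ((B ∨ (B ∧ C)) ∧ (A ∨ A)) = min(0.9, 0.3) = 0.3
  ¬A: Gödel ¬ of 0.3 = 0 (operand ≠ 0)
  ¬¬A: Gödel ¬ of 0 = 1 (operand is 0)
  (¬¬A ⊃ C): 1 > 0.2, so result = 0.2
  (((B ∨ (B ∧ C)) ∧ (A ∨ A)) ⊃ (¬¬A ⊃ C)): 0.3 > 0.2, so result = 0.2
  Gödel value = 0.2
Łukasiewicz evaluation:
  (B ∧ C) = min(0.9, 0.2) = 0.2
  (B ∨ (B ∧ C)) = max(0.9, 0.2) = 0.9
  (A ∨ A) = max(0.3, 0.3) = 0.3
  ((B ∨ (B ∧ C)) ∧ (A ∨ A)) = min(0.9, 0.3) = 0.3
  ¬A: Łukasiewicz ¬ gives 1 − 0.3 = 0.7
  ¬¬A: Łukasiewicz ¬ gives 1 − 0.7 = 0.3
  (¬¬A ⊃ C): min(1, 1 − 0.3 + 0.2) = 0.9
  (((B ∨ (B ∧ C)) ∧ (A ∨ A)) ⊃ (¬¬A ⊃ C)): min(1, 1 − 0.3 + 0.9) = 1
  Łukasiewicz value = 1
Difference: 0.2 − 1 = -0.80

-0.80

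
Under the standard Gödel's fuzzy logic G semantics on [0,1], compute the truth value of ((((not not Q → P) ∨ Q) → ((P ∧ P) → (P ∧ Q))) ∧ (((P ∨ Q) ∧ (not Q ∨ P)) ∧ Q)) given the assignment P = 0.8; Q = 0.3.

0.30

not Q: Gödel ¬ of 0.3 = 0 (operand ≠ 0)
not not Q: Gödel ¬ of 0 = 1 (operand is 0)
(not not Q → P): 1 > 0.8, so result = 0.8
((not not Q → P) ∨ Q) = max(0.8, 0.3) = 0.8
(P ∧ P) = min(0.8, 0.8) = 0.8
(P ∧ Q) = min(0.8, 0.3) = 0.3
((P ∧ P) → (P ∧ Q)): 0.8 > 0.3, so result = 0.3
(((not not Q → P) ∨ Q) → ((P ∧ P) → (P ∧ Q))): 0.8 > 0.3, so result = 0.3
(P ∨ Q) = max(0.8, 0.3) = 0.8
not Q: Gödel ¬ of 0.3 = 0 (operand ≠ 0)
(not Q ∨ P) = max(0, 0.8) = 0.8
((P ∨ Q) ∧ (not Q ∨ P)) = min(0.8, 0.8) = 0.8
(((P ∨ Q) ∧ (not Q ∨ P)) ∧ Q) = min(0.8, 0.3) = 0.3
((((not not Q → P) ∨ Q) → ((P ∧ P) → (P ∧ Q))) ∧ (((P ∨ Q) ∧ (not Q ∨ P)) ∧ Q)) = min(0.3, 0.3) = 0.3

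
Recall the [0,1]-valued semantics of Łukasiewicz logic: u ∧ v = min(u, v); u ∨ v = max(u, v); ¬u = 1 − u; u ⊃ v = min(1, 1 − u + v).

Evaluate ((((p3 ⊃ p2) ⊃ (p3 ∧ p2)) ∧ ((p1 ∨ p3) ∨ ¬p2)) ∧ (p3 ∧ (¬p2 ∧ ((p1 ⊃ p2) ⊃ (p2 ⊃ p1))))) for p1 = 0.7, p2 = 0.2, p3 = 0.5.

(p3 ⊃ p2): min(1, 1 − 0.5 + 0.2) = 0.7
(p3 ∧ p2) = min(0.5, 0.2) = 0.2
((p3 ⊃ p2) ⊃ (p3 ∧ p2)): min(1, 1 − 0.7 + 0.2) = 0.5
(p1 ∨ p3) = max(0.7, 0.5) = 0.7
¬p2: Łukasiewicz ¬ gives 1 − 0.2 = 0.8
((p1 ∨ p3) ∨ ¬p2) = max(0.7, 0.8) = 0.8
(((p3 ⊃ p2) ⊃ (p3 ∧ p2)) ∧ ((p1 ∨ p3) ∨ ¬p2)) = min(0.5, 0.8) = 0.5
¬p2: Łukasiewicz ¬ gives 1 − 0.2 = 0.8
(p1 ⊃ p2): min(1, 1 − 0.7 + 0.2) = 0.5
(p2 ⊃ p1): min(1, 1 − 0.2 + 0.7) = 1
((p1 ⊃ p2) ⊃ (p2 ⊃ p1)): min(1, 1 − 0.5 + 1) = 1
(¬p2 ∧ ((p1 ⊃ p2) ⊃ (p2 ⊃ p1))) = min(0.8, 1) = 0.8
(p3 ∧ (¬p2 ∧ ((p1 ⊃ p2) ⊃ (p2 ⊃ p1)))) = min(0.5, 0.8) = 0.5
((((p3 ⊃ p2) ⊃ (p3 ∧ p2)) ∧ ((p1 ∨ p3) ∨ ¬p2)) ∧ (p3 ∧ (¬p2 ∧ ((p1 ⊃ p2) ⊃ (p2 ⊃ p1))))) = min(0.5, 0.5) = 0.5

0.50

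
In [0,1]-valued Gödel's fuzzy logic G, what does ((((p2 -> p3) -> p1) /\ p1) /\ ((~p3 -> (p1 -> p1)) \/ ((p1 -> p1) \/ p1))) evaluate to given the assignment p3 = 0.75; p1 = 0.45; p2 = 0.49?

0.45

(p2 -> p3): 0.49 ≤ 0.75, so result = 1
((p2 -> p3) -> p1): 1 > 0.45, so result = 0.45
(((p2 -> p3) -> p1) /\ p1) = min(0.45, 0.45) = 0.45
~p3: Gödel ¬ of 0.75 = 0 (operand ≠ 0)
(p1 -> p1): 0.45 ≤ 0.45, so result = 1
(~p3 -> (p1 -> p1)): 0 ≤ 1, so result = 1
(p1 -> p1): 0.45 ≤ 0.45, so result = 1
((p1 -> p1) \/ p1) = max(1, 0.45) = 1
((~p3 -> (p1 -> p1)) \/ ((p1 -> p1) \/ p1)) = max(1, 1) = 1
((((p2 -> p3) -> p1) /\ p1) /\ ((~p3 -> (p1 -> p1)) \/ ((p1 -> p1) \/ p1))) = min(0.45, 1) = 0.45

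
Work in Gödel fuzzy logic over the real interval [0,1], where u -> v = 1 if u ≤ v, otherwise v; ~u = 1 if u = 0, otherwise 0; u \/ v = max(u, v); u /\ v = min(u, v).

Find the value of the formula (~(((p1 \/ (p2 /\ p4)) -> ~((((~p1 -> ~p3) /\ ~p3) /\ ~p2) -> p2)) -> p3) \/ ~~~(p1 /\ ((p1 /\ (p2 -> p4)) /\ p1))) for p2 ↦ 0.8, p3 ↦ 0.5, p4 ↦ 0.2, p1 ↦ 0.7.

(p2 /\ p4) = min(0.8, 0.2) = 0.2
(p1 \/ (p2 /\ p4)) = max(0.7, 0.2) = 0.7
~p1: Gödel ¬ of 0.7 = 0 (operand ≠ 0)
~p3: Gödel ¬ of 0.5 = 0 (operand ≠ 0)
(~p1 -> ~p3): 0 ≤ 0, so result = 1
~p3: Gödel ¬ of 0.5 = 0 (operand ≠ 0)
((~p1 -> ~p3) /\ ~p3) = min(1, 0) = 0
~p2: Gödel ¬ of 0.8 = 0 (operand ≠ 0)
(((~p1 -> ~p3) /\ ~p3) /\ ~p2) = min(0, 0) = 0
((((~p1 -> ~p3) /\ ~p3) /\ ~p2) -> p2): 0 ≤ 0.8, so result = 1
~((((~p1 -> ~p3) /\ ~p3) /\ ~p2) -> p2): Gödel ¬ of 1 = 0 (operand ≠ 0)
((p1 \/ (p2 /\ p4)) -> ~((((~p1 -> ~p3) /\ ~p3) /\ ~p2) -> p2)): 0.7 > 0, so result = 0
(((p1 \/ (p2 /\ p4)) -> ~((((~p1 -> ~p3) /\ ~p3) /\ ~p2) -> p2)) -> p3): 0 ≤ 0.5, so result = 1
~(((p1 \/ (p2 /\ p4)) -> ~((((~p1 -> ~p3) /\ ~p3) /\ ~p2) -> p2)) -> p3): Gödel ¬ of 1 = 0 (operand ≠ 0)
(p2 -> p4): 0.8 > 0.2, so result = 0.2
(p1 /\ (p2 -> p4)) = min(0.7, 0.2) = 0.2
((p1 /\ (p2 -> p4)) /\ p1) = min(0.2, 0.7) = 0.2
(p1 /\ ((p1 /\ (p2 -> p4)) /\ p1)) = min(0.7, 0.2) = 0.2
~(p1 /\ ((p1 /\ (p2 -> p4)) /\ p1)): Gödel ¬ of 0.2 = 0 (operand ≠ 0)
~~(p1 /\ ((p1 /\ (p2 -> p4)) /\ p1)): Gödel ¬ of 0 = 1 (operand is 0)
~~~(p1 /\ ((p1 /\ (p2 -> p4)) /\ p1)): Gödel ¬ of 1 = 0 (operand ≠ 0)
(~(((p1 \/ (p2 /\ p4)) -> ~((((~p1 -> ~p3) /\ ~p3) /\ ~p2) -> p2)) -> p3) \/ ~~~(p1 /\ ((p1 /\ (p2 -> p4)) /\ p1))) = max(0, 0) = 0

0.00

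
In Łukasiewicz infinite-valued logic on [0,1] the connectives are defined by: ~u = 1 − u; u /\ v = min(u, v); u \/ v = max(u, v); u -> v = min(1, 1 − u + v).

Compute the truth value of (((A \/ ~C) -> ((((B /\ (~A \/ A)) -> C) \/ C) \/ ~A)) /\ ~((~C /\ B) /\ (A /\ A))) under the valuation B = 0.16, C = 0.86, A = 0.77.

0.86

~C: Łukasiewicz ¬ gives 1 − 0.86 = 0.14
(A \/ ~C) = max(0.77, 0.14) = 0.77
~A: Łukasiewicz ¬ gives 1 − 0.77 = 0.23
(~A \/ A) = max(0.23, 0.77) = 0.77
(B /\ (~A \/ A)) = min(0.16, 0.77) = 0.16
((B /\ (~A \/ A)) -> C): min(1, 1 − 0.16 + 0.86) = 1
(((B /\ (~A \/ A)) -> C) \/ C) = max(1, 0.86) = 1
~A: Łukasiewicz ¬ gives 1 − 0.77 = 0.23
((((B /\ (~A \/ A)) -> C) \/ C) \/ ~A) = max(1, 0.23) = 1
((A \/ ~C) -> ((((B /\ (~A \/ A)) -> C) \/ C) \/ ~A)): min(1, 1 − 0.77 + 1) = 1
~C: Łukasiewicz ¬ gives 1 − 0.86 = 0.14
(~C /\ B) = min(0.14, 0.16) = 0.14
(A /\ A) = min(0.77, 0.77) = 0.77
((~C /\ B) /\ (A /\ A)) = min(0.14, 0.77) = 0.14
~((~C /\ B) /\ (A /\ A)): Łukasiewicz ¬ gives 1 − 0.14 = 0.86
(((A \/ ~C) -> ((((B /\ (~A \/ A)) -> C) \/ C) \/ ~A)) /\ ~((~C /\ B) /\ (A /\ A))) = min(1, 0.86) = 0.86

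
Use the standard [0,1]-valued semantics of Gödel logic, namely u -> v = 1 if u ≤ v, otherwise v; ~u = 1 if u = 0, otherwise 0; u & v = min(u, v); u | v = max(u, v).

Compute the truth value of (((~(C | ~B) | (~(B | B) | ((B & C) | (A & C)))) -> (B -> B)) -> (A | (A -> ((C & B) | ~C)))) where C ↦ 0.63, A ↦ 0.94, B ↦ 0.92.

0.94

~B: Gödel ¬ of 0.92 = 0 (operand ≠ 0)
(C | ~B) = max(0.63, 0) = 0.63
~(C | ~B): Gödel ¬ of 0.63 = 0 (operand ≠ 0)
(B | B) = max(0.92, 0.92) = 0.92
~(B | B): Gödel ¬ of 0.92 = 0 (operand ≠ 0)
(B & C) = min(0.92, 0.63) = 0.63
(A & C) = min(0.94, 0.63) = 0.63
((B & C) | (A & C)) = max(0.63, 0.63) = 0.63
(~(B | B) | ((B & C) | (A & C))) = max(0, 0.63) = 0.63
(~(C | ~B) | (~(B | B) | ((B & C) | (A & C)))) = max(0, 0.63) = 0.63
(B -> B): 0.92 ≤ 0.92, so result = 1
((~(C | ~B) | (~(B | B) | ((B & C) | (A & C)))) -> (B -> B)): 0.63 ≤ 1, so result = 1
(C & B) = min(0.63, 0.92) = 0.63
~C: Gödel ¬ of 0.63 = 0 (operand ≠ 0)
((C & B) | ~C) = max(0.63, 0) = 0.63
(A -> ((C & B) | ~C)): 0.94 > 0.63, so result = 0.63
(A | (A -> ((C & B) | ~C))) = max(0.94, 0.63) = 0.94
(((~(C | ~B) | (~(B | B) | ((B & C) | (A & C)))) -> (B -> B)) -> (A | (A -> ((C & B) | ~C)))): 1 > 0.94, so result = 0.94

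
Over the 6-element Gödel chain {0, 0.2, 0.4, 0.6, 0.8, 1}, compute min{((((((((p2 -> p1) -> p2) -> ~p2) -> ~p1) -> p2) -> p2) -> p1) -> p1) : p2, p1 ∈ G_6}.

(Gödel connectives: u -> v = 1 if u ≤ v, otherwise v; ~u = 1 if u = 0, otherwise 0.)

0.20

The minimum is attained at p2 = 0, p1 = 0.2:
  (p2 -> p1): 0 ≤ 0.2, so result = 1
  ((p2 -> p1) -> p2): 1 > 0, so result = 0
  ~p2: Gödel ¬ of 0 = 1 (operand is 0)
  (((p2 -> p1) -> p2) -> ~p2): 0 ≤ 1, so result = 1
  ~p1: Gödel ¬ of 0.2 = 0 (operand ≠ 0)
  ((((p2 -> p1) -> p2) -> ~p2) -> ~p1): 1 > 0, so result = 0
  (((((p2 -> p1) -> p2) -> ~p2) -> ~p1) -> p2): 0 ≤ 0, so result = 1
  ((((((p2 -> p1) -> p2) -> ~p2) -> ~p1) -> p2) -> p2): 1 > 0, so result = 0
  (((((((p2 -> p1) -> p2) -> ~p2) -> ~p1) -> p2) -> p2) -> p1): 0 ≤ 0.2, so result = 1
  ((((((((p2 -> p1) -> p2) -> ~p2) -> ~p1) -> p2) -> p2) -> p1) -> p1): 1 > 0.2, so result = 0.2
Checking all 36 assignments confirms none give a value below 0.20.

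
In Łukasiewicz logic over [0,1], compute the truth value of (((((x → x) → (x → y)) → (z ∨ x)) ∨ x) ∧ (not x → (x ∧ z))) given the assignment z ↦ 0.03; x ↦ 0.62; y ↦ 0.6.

0.64

(x → x): min(1, 1 − 0.62 + 0.62) = 1
(x → y): min(1, 1 − 0.62 + 0.6) = 0.98
((x → x) → (x → y)): min(1, 1 − 1 + 0.98) = 0.98
(z ∨ x) = max(0.03, 0.62) = 0.62
(((x → x) → (x → y)) → (z ∨ x)): min(1, 1 − 0.98 + 0.62) = 0.64
((((x → x) → (x → y)) → (z ∨ x)) ∨ x) = max(0.64, 0.62) = 0.64
not x: Łukasiewicz ¬ gives 1 − 0.62 = 0.38
(x ∧ z) = min(0.62, 0.03) = 0.03
(not x → (x ∧ z)): min(1, 1 − 0.38 + 0.03) = 0.65
(((((x → x) → (x → y)) → (z ∨ x)) ∨ x) ∧ (not x → (x ∧ z))) = min(0.64, 0.65) = 0.64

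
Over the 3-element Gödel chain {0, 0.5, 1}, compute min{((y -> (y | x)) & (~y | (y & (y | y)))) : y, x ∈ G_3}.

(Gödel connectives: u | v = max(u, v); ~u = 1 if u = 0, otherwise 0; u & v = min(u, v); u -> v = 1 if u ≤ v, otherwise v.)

0.50

The minimum is attained at y = 0.5, x = 0:
  (y | x) = max(0.5, 0) = 0.5
  (y -> (y | x)): 0.5 ≤ 0.5, so result = 1
  ~y: Gödel ¬ of 0.5 = 0 (operand ≠ 0)
  (y | y) = max(0.5, 0.5) = 0.5
  (y & (y | y)) = min(0.5, 0.5) = 0.5
  (~y | (y & (y | y))) = max(0, 0.5) = 0.5
  ((y -> (y | x)) & (~y | (y & (y | y)))) = min(1, 0.5) = 0.5
Checking all 9 assignments confirms none give a value below 0.50.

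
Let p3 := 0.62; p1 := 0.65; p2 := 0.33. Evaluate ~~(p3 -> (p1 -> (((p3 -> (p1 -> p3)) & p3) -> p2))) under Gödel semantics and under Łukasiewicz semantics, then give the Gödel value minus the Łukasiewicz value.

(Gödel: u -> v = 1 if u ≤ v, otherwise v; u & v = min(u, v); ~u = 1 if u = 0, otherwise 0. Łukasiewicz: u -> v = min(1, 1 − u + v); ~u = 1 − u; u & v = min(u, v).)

0.00

Gödel evaluation:
  (p1 -> p3): 0.65 > 0.62, so result = 0.62
  (p3 -> (p1 -> p3)): 0.62 ≤ 0.62, so result = 1
  ((p3 -> (p1 -> p3)) & p3) = min(1, 0.62) = 0.62
  (((p3 -> (p1 -> p3)) & p3) -> p2): 0.62 > 0.33, so result = 0.33
  (p1 -> (((p3 -> (p1 -> p3)) & p3) -> p2)): 0.65 > 0.33, so result = 0.33
  (p3 -> (p1 -> (((p3 -> (p1 -> p3)) & p3) -> p2))): 0.62 > 0.33, so result = 0.33
  ~(p3 -> (p1 -> (((p3 -> (p1 -> p3)) & p3) -> p2))): Gödel ¬ of 0.33 = 0 (operand ≠ 0)
  ~~(p3 -> (p1 -> (((p3 -> (p1 -> p3)) & p3) -> p2))): Gödel ¬ of 0 = 1 (operand is 0)
  Gödel value = 1
Łukasiewicz evaluation:
  (p1 -> p3): min(1, 1 − 0.65 + 0.62) = 0.97
  (p3 -> (p1 -> p3)): min(1, 1 − 0.62 + 0.97) = 1
  ((p3 -> (p1 -> p3)) & p3) = min(1, 0.62) = 0.62
  (((p3 -> (p1 -> p3)) & p3) -> p2): min(1, 1 − 0.62 + 0.33) = 0.71
  (p1 -> (((p3 -> (p1 -> p3)) & p3) -> p2)): min(1, 1 − 0.65 + 0.71) = 1
  (p3 -> (p1 -> (((p3 -> (p1 -> p3)) & p3) -> p2))): min(1, 1 − 0.62 + 1) = 1
  ~(p3 -> (p1 -> (((p3 -> (p1 -> p3)) & p3) -> p2))): Łukasiewicz ¬ gives 1 − 1 = 0
  ~~(p3 -> (p1 -> (((p3 -> (p1 -> p3)) & p3) -> p2))): Łukasiewicz ¬ gives 1 − 0 = 1
  Łukasiewicz value = 1
Difference: 1 − 1 = 0.00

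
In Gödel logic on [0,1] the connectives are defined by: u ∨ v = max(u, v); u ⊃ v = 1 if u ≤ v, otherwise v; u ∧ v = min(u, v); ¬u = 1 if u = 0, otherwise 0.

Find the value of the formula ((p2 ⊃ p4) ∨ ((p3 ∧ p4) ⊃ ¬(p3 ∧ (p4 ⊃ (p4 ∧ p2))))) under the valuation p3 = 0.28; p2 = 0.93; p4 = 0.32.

0.32

(p2 ⊃ p4): 0.93 > 0.32, so result = 0.32
(p3 ∧ p4) = min(0.28, 0.32) = 0.28
(p4 ∧ p2) = min(0.32, 0.93) = 0.32
(p4 ⊃ (p4 ∧ p2)): 0.32 ≤ 0.32, so result = 1
(p3 ∧ (p4 ⊃ (p4 ∧ p2))) = min(0.28, 1) = 0.28
¬(p3 ∧ (p4 ⊃ (p4 ∧ p2))): Gödel ¬ of 0.28 = 0 (operand ≠ 0)
((p3 ∧ p4) ⊃ ¬(p3 ∧ (p4 ⊃ (p4 ∧ p2)))): 0.28 > 0, so result = 0
((p2 ⊃ p4) ∨ ((p3 ∧ p4) ⊃ ¬(p3 ∧ (p4 ⊃ (p4 ∧ p2))))) = max(0.32, 0) = 0.32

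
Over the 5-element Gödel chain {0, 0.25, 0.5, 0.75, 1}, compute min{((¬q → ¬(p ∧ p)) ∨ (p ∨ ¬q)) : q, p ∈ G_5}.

Every assignment gives 1. For instance at q = 0, p = 0:
  ¬q: Gödel ¬ of 0 = 1 (operand is 0)
  (p ∧ p) = min(0, 0) = 0
  ¬(p ∧ p): Gödel ¬ of 0 = 1 (operand is 0)
  (¬q → ¬(p ∧ p)): 1 ≤ 1, so result = 1
  ¬q: Gödel ¬ of 0 = 1 (operand is 0)
  (p ∨ ¬q) = max(0, 1) = 1
  ((¬q → ¬(p ∧ p)) ∨ (p ∨ ¬q)) = max(1, 1) = 1
All 25 assignments give value 1 — the formula is a G_5-tautology.

1.00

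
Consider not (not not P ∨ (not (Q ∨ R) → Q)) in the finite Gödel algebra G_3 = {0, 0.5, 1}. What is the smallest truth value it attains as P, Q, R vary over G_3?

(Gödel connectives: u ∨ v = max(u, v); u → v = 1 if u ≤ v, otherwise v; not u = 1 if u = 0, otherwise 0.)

The minimum is attained at P = 0, Q = 0, R = 0.5:
  not P: Gödel ¬ of 0 = 1 (operand is 0)
  not not P: Gödel ¬ of 1 = 0 (operand ≠ 0)
  (Q ∨ R) = max(0, 0.5) = 0.5
  not (Q ∨ R): Gödel ¬ of 0.5 = 0 (operand ≠ 0)
  (not (Q ∨ R) → Q): 0 ≤ 0, so result = 1
  (not not P ∨ (not (Q ∨ R) → Q)) = max(0, 1) = 1
  not (not not P ∨ (not (Q ∨ R) → Q)): Gödel ¬ of 1 = 0 (operand ≠ 0)
Checking all 27 assignments confirms none give a value below 0.00.

0.00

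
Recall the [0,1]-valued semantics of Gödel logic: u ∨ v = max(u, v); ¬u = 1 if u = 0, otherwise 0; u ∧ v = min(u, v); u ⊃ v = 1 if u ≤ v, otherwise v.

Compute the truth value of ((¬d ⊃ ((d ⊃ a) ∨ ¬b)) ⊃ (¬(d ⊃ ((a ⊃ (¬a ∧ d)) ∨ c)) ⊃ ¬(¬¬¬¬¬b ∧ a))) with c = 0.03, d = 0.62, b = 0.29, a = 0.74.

¬d: Gödel ¬ of 0.62 = 0 (operand ≠ 0)
(d ⊃ a): 0.62 ≤ 0.74, so result = 1
¬b: Gödel ¬ of 0.29 = 0 (operand ≠ 0)
((d ⊃ a) ∨ ¬b) = max(1, 0) = 1
(¬d ⊃ ((d ⊃ a) ∨ ¬b)): 0 ≤ 1, so result = 1
¬a: Gödel ¬ of 0.74 = 0 (operand ≠ 0)
(¬a ∧ d) = min(0, 0.62) = 0
(a ⊃ (¬a ∧ d)): 0.74 > 0, so result = 0
((a ⊃ (¬a ∧ d)) ∨ c) = max(0, 0.03) = 0.03
(d ⊃ ((a ⊃ (¬a ∧ d)) ∨ c)): 0.62 > 0.03, so result = 0.03
¬(d ⊃ ((a ⊃ (¬a ∧ d)) ∨ c)): Gödel ¬ of 0.03 = 0 (operand ≠ 0)
¬b: Gödel ¬ of 0.29 = 0 (operand ≠ 0)
¬¬b: Gödel ¬ of 0 = 1 (operand is 0)
¬¬¬b: Gödel ¬ of 1 = 0 (operand ≠ 0)
¬¬¬¬b: Gödel ¬ of 0 = 1 (operand is 0)
¬¬¬¬¬b: Gödel ¬ of 1 = 0 (operand ≠ 0)
(¬¬¬¬¬b ∧ a) = min(0, 0.74) = 0
¬(¬¬¬¬¬b ∧ a): Gödel ¬ of 0 = 1 (operand is 0)
(¬(d ⊃ ((a ⊃ (¬a ∧ d)) ∨ c)) ⊃ ¬(¬¬¬¬¬b ∧ a)): 0 ≤ 1, so result = 1
((¬d ⊃ ((d ⊃ a) ∨ ¬b)) ⊃ (¬(d ⊃ ((a ⊃ (¬a ∧ d)) ∨ c)) ⊃ ¬(¬¬¬¬¬b ∧ a))): 1 ≤ 1, so result = 1

1.00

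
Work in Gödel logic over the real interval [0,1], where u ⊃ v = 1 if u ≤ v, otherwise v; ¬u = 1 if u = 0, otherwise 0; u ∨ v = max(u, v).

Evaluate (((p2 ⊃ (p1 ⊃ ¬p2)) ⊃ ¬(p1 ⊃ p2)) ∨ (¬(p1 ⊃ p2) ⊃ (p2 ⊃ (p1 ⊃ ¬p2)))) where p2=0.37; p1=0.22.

¬p2: Gödel ¬ of 0.37 = 0 (operand ≠ 0)
(p1 ⊃ ¬p2): 0.22 > 0, so result = 0
(p2 ⊃ (p1 ⊃ ¬p2)): 0.37 > 0, so result = 0
(p1 ⊃ p2): 0.22 ≤ 0.37, so result = 1
¬(p1 ⊃ p2): Gödel ¬ of 1 = 0 (operand ≠ 0)
((p2 ⊃ (p1 ⊃ ¬p2)) ⊃ ¬(p1 ⊃ p2)): 0 ≤ 0, so result = 1
(p1 ⊃ p2): 0.22 ≤ 0.37, so result = 1
¬(p1 ⊃ p2): Gödel ¬ of 1 = 0 (operand ≠ 0)
¬p2: Gödel ¬ of 0.37 = 0 (operand ≠ 0)
(p1 ⊃ ¬p2): 0.22 > 0, so result = 0
(p2 ⊃ (p1 ⊃ ¬p2)): 0.37 > 0, so result = 0
(¬(p1 ⊃ p2) ⊃ (p2 ⊃ (p1 ⊃ ¬p2))): 0 ≤ 0, so result = 1
(((p2 ⊃ (p1 ⊃ ¬p2)) ⊃ ¬(p1 ⊃ p2)) ∨ (¬(p1 ⊃ p2) ⊃ (p2 ⊃ (p1 ⊃ ¬p2)))) = max(1, 1) = 1

1.00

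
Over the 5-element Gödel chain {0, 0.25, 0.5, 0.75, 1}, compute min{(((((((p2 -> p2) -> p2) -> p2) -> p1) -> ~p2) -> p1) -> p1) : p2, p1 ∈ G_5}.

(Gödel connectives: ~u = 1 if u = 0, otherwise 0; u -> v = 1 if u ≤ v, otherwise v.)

The minimum is attained at p2 = 0.25, p1 = 0.25:
  (p2 -> p2): 0.25 ≤ 0.25, so result = 1
  ((p2 -> p2) -> p2): 1 > 0.25, so result = 0.25
  (((p2 -> p2) -> p2) -> p2): 0.25 ≤ 0.25, so result = 1
  ((((p2 -> p2) -> p2) -> p2) -> p1): 1 > 0.25, so result = 0.25
  ~p2: Gödel ¬ of 0.25 = 0 (operand ≠ 0)
  (((((p2 -> p2) -> p2) -> p2) -> p1) -> ~p2): 0.25 > 0, so result = 0
  ((((((p2 -> p2) -> p2) -> p2) -> p1) -> ~p2) -> p1): 0 ≤ 0.25, so result = 1
  (((((((p2 -> p2) -> p2) -> p2) -> p1) -> ~p2) -> p1) -> p1): 1 > 0.25, so result = 0.25
Checking all 25 assignments confirms none give a value below 0.25.

0.25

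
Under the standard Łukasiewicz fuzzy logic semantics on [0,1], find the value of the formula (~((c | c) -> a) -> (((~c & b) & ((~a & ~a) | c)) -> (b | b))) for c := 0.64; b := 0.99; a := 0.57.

(c | c) = max(0.64, 0.64) = 0.64
((c | c) -> a): min(1, 1 − 0.64 + 0.57) = 0.93
~((c | c) -> a): Łukasiewicz ¬ gives 1 − 0.93 = 0.07
~c: Łukasiewicz ¬ gives 1 − 0.64 = 0.36
(~c & b) = min(0.36, 0.99) = 0.36
~a: Łukasiewicz ¬ gives 1 − 0.57 = 0.43
~a: Łukasiewicz ¬ gives 1 − 0.57 = 0.43
(~a & ~a) = min(0.43, 0.43) = 0.43
((~a & ~a) | c) = max(0.43, 0.64) = 0.64
((~c & b) & ((~a & ~a) | c)) = min(0.36, 0.64) = 0.36
(b | b) = max(0.99, 0.99) = 0.99
(((~c & b) & ((~a & ~a) | c)) -> (b | b)): min(1, 1 − 0.36 + 0.99) = 1
(~((c | c) -> a) -> (((~c & b) & ((~a & ~a) | c)) -> (b | b))): min(1, 1 − 0.07 + 1) = 1

1.00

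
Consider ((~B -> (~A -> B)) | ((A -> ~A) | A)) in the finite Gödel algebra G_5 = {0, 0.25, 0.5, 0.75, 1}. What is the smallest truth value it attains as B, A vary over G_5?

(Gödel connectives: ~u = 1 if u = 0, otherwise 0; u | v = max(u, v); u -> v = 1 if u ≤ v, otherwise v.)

1.00

Every assignment gives 1. For instance at B = 0, A = 0:
  ~B: Gödel ¬ of 0 = 1 (operand is 0)
  ~A: Gödel ¬ of 0 = 1 (operand is 0)
  (~A -> B): 1 > 0, so result = 0
  (~B -> (~A -> B)): 1 > 0, so result = 0
  ~A: Gödel ¬ of 0 = 1 (operand is 0)
  (A -> ~A): 0 ≤ 1, so result = 1
  ((A -> ~A) | A) = max(1, 0) = 1
  ((~B -> (~A -> B)) | ((A -> ~A) | A)) = max(0, 1) = 1
All 25 assignments give value 1 — the formula is a G_5-tautology.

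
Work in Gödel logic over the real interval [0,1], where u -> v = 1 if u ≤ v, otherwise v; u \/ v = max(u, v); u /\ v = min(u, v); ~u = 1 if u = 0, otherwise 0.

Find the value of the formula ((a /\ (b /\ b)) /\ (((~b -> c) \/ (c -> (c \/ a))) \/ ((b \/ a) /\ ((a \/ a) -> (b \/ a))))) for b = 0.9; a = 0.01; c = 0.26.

0.01

(b /\ b) = min(0.9, 0.9) = 0.9
(a /\ (b /\ b)) = min(0.01, 0.9) = 0.01
~b: Gödel ¬ of 0.9 = 0 (operand ≠ 0)
(~b -> c): 0 ≤ 0.26, so result = 1
(c \/ a) = max(0.26, 0.01) = 0.26
(c -> (c \/ a)): 0.26 ≤ 0.26, so result = 1
((~b -> c) \/ (c -> (c \/ a))) = max(1, 1) = 1
(b \/ a) = max(0.9, 0.01) = 0.9
(a \/ a) = max(0.01, 0.01) = 0.01
(b \/ a) = max(0.9, 0.01) = 0.9
((a \/ a) -> (b \/ a)): 0.01 ≤ 0.9, so result = 1
((b \/ a) /\ ((a \/ a) -> (b \/ a))) = min(0.9, 1) = 0.9
(((~b -> c) \/ (c -> (c \/ a))) \/ ((b \/ a) /\ ((a \/ a) -> (b \/ a)))) = max(1, 0.9) = 1
((a /\ (b /\ b)) /\ (((~b -> c) \/ (c -> (c \/ a))) \/ ((b \/ a) /\ ((a \/ a) -> (b \/ a))))) = min(0.01, 1) = 0.01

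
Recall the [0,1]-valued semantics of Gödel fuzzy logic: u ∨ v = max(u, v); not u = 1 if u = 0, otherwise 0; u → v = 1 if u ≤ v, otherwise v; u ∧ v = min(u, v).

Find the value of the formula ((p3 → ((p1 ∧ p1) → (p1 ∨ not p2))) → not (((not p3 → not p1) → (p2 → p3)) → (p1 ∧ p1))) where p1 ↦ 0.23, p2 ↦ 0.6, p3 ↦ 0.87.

0.00

(p1 ∧ p1) = min(0.23, 0.23) = 0.23
not p2: Gödel ¬ of 0.6 = 0 (operand ≠ 0)
(p1 ∨ not p2) = max(0.23, 0) = 0.23
((p1 ∧ p1) → (p1 ∨ not p2)): 0.23 ≤ 0.23, so result = 1
(p3 → ((p1 ∧ p1) → (p1 ∨ not p2))): 0.87 ≤ 1, so result = 1
not p3: Gödel ¬ of 0.87 = 0 (operand ≠ 0)
not p1: Gödel ¬ of 0.23 = 0 (operand ≠ 0)
(not p3 → not p1): 0 ≤ 0, so result = 1
(p2 → p3): 0.6 ≤ 0.87, so result = 1
((not p3 → not p1) → (p2 → p3)): 1 ≤ 1, so result = 1
(p1 ∧ p1) = min(0.23, 0.23) = 0.23
(((not p3 → not p1) → (p2 → p3)) → (p1 ∧ p1)): 1 > 0.23, so result = 0.23
not (((not p3 → not p1) → (p2 → p3)) → (p1 ∧ p1)): Gödel ¬ of 0.23 = 0 (operand ≠ 0)
((p3 → ((p1 ∧ p1) → (p1 ∨ not p2))) → not (((not p3 → not p1) → (p2 → p3)) → (p1 ∧ p1))): 1 > 0, so result = 0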